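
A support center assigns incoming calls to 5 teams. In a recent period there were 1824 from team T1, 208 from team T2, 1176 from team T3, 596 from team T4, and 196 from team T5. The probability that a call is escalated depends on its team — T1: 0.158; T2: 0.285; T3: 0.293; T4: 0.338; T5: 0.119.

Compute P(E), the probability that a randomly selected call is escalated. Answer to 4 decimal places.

0.2292

Total: 1824 + 208 + 1176 + 596 + 196 = 4000.
P(T1) = 1824/4000 = 0.456. P(T2) = 208/4000 = 0.052. P(T3) = 1176/4000 = 0.294. P(T4) = 596/4000 = 0.149. P(T5) = 196/4000 = 0.049.
P(E) = P(E|T1)·P(T1) + P(E|T2)·P(T2) + P(E|T3)·P(T3) + P(E|T4)·P(T4) + P(E|T5)·P(T5)
      = 0.158·0.456 + 0.285·0.052 + 0.293·0.294 + 0.338·0.149 + 0.119·0.049
      = 0.072048 + 0.01482 + 0.086142 + 0.050362 + 0.005831 = 0.229203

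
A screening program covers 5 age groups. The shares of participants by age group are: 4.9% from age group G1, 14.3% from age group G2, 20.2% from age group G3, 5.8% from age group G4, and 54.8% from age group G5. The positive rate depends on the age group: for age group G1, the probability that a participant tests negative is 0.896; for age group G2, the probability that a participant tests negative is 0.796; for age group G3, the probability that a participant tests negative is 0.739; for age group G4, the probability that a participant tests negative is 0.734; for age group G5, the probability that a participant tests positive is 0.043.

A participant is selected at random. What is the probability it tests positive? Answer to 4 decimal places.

P(T|G1) = 1 − 0.896 = 0.104.
P(T|G2) = 1 − 0.796 = 0.204.
P(T|G3) = 1 − 0.739 = 0.261.
P(T|G4) = 1 − 0.734 = 0.266.
P(T) = P(T|G1)·P(G1) + P(T|G2)·P(G2) + P(T|G3)·P(G3) + P(T|G4)·P(G4) + P(T|G5)·P(G5)
      = 0.104·0.049 + 0.204·0.143 + 0.261·0.202 + 0.266·0.058 + 0.043·0.548
      = 0.005096 + 0.029172 + 0.052722 + 0.015428 + 0.023564 = 0.125982

P(T) ≈ 0.1260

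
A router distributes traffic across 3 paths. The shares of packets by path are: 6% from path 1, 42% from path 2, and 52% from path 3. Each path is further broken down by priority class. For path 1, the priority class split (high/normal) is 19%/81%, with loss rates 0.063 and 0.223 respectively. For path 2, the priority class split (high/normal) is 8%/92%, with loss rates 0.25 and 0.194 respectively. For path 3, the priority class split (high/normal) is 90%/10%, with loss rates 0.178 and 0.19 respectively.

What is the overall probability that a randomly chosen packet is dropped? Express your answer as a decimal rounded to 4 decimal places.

P(L|1) = 0.19·0.063 + 0.81·0.223 = 0.01197 + 0.18063 = 0.1926
P(L|2) = 0.08·0.25 + 0.92·0.194 = 0.02 + 0.17848 = 0.19848
P(L|3) = 0.9·0.178 + 0.1·0.19 = 0.1602 + 0.019 = 0.1792
By total probability over the outer partition,
P(L) = 0.06·0.1926 + 0.42·0.19848 + 0.52·0.1792
      = 0.011556 + 0.0833616 + 0.093184 = 0.1881016

0.1881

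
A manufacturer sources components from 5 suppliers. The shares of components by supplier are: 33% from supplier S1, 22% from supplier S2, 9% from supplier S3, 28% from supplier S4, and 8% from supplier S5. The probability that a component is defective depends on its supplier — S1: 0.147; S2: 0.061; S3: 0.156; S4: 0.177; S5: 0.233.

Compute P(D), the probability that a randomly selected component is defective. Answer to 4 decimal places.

0.1442

P(D) = P(D|S1)·P(S1) + P(D|S2)·P(S2) + P(D|S3)·P(S3) + P(D|S4)·P(S4) + P(D|S5)·P(S5)
      = 0.147·0.33 + 0.061·0.22 + 0.156·0.09 + 0.177·0.28 + 0.233·0.08
      = 0.04851 + 0.01342 + 0.01404 + 0.04956 + 0.01864 = 0.14417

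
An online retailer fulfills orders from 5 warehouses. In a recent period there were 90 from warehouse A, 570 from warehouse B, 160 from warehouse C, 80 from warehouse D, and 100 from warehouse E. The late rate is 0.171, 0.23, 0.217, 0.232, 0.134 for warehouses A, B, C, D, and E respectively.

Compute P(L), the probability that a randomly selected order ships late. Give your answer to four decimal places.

P(L) ≈ 0.2132

Total: 90 + 570 + 160 + 80 + 100 = 1000.
P(A) = 90/1000 = 0.09. P(B) = 570/1000 = 0.57. P(C) = 160/1000 = 0.16. P(D) = 80/1000 = 0.08. P(E) = 100/1000 = 0.1.
P(L) = P(L|A)·P(A) + P(L|B)·P(B) + P(L|C)·P(C) + P(L|D)·P(D) + P(L|E)·P(E)
      = 0.171·0.09 + 0.23·0.57 + 0.217·0.16 + 0.232·0.08 + 0.134·0.1
      = 0.01539 + 0.1311 + 0.03472 + 0.01856 + 0.0134 = 0.21317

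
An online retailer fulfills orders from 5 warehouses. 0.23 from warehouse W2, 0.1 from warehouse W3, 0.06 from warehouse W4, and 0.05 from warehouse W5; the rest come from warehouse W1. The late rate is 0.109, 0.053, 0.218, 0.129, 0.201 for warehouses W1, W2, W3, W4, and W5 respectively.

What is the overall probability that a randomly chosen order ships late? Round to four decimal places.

P(W1) = 1 − (0.23 + 0.1 + 0.06 + 0.05) = 0.56.
P(L) = P(L|W1)·P(W1) + P(L|W2)·P(W2) + P(L|W3)·P(W3) + P(L|W4)·P(W4) + P(L|W5)·P(W5)
      = 0.109·0.56 + 0.053·0.23 + 0.218·0.1 + 0.129·0.06 + 0.201·0.05
      = 0.06104 + 0.01219 + 0.0218 + 0.00774 + 0.01005 = 0.11282

0.1128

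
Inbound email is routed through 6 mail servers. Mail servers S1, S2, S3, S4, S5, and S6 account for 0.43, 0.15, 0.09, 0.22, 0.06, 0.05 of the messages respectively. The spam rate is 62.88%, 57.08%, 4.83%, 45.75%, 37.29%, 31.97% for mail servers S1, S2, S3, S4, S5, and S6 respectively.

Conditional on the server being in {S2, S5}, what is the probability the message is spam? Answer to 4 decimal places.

P(S|J) ≈ 0.5143

Let J = {S2, S5}.
P(J) = 0.15 + 0.06 = 0.21.
P(S ∩ J) = 0.5708·0.15 + 0.3729·0.06 = 0.08562 + 0.022374 = 0.107994.
P(S | J) = 0.107994 / 0.21 = 0.514257…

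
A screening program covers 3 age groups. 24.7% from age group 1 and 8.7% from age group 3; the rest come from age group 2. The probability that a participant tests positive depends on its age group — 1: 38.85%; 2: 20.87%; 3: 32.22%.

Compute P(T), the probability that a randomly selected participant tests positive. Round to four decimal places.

P(2) = 1 − (0.247 + 0.087) = 0.666.
P(T) = P(T|1)·P(1) + P(T|2)·P(2) + P(T|3)·P(3)
      = 0.3885·0.247 + 0.2087·0.666 + 0.3222·0.087
      = 0.0959595 + 0.1389942 + 0.0280314 = 0.2629851

0.2630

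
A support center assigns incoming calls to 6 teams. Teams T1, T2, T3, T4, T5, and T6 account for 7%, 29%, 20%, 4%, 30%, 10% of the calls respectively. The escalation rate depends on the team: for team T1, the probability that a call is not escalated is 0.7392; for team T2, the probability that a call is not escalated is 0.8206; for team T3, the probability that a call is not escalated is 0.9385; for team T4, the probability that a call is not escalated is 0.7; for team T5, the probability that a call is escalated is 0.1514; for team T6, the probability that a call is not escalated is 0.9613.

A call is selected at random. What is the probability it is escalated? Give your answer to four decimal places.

P(E|T1) = 1 − 0.7392 = 0.2608.
P(E|T2) = 1 − 0.8206 = 0.1794.
P(E|T3) = 1 − 0.9385 = 0.0615.
P(E|T4) = 1 − 0.7 = 0.3.
P(E|T6) = 1 − 0.9613 = 0.0387.
P(E) = P(E|T1)·P(T1) + P(E|T2)·P(T2) + P(E|T3)·P(T3) + P(E|T4)·P(T4) + P(E|T5)·P(T5) + P(E|T6)·P(T6)
      = 0.2608·0.07 + 0.1794·0.29 + 0.0615·0.2 + 0.3·0.04 + 0.1514·0.3 + 0.0387·0.1
      = 0.018256 + 0.052026 + 0.0123 + 0.012 + 0.04542 + 0.00387 = 0.143872

P(E) ≈ 0.1439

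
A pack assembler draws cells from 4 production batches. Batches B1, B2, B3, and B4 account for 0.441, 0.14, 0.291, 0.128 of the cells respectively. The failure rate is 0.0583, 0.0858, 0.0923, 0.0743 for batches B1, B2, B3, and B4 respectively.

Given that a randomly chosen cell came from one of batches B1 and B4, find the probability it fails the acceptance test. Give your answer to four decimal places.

P(F|S) ≈ 0.0619

Let S = {B1, B4}.
P(S) = 0.441 + 0.128 = 0.569.
P(F ∩ S) = 0.0583·0.441 + 0.0743·0.128 = 0.0257103 + 0.0095104 = 0.0352207.
P(F | S) = 0.0352207 / 0.569 = 0.061899…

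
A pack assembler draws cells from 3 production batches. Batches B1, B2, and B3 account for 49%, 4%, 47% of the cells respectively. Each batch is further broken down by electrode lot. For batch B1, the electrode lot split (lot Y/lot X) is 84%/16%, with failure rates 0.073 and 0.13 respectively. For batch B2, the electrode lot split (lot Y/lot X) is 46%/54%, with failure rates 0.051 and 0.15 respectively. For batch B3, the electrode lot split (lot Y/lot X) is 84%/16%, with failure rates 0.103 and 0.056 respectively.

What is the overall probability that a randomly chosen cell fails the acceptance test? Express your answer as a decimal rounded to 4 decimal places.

P(F|B1) = 0.84·0.073 + 0.16·0.13 = 0.06132 + 0.0208 = 0.08212
P(F|B2) = 0.46·0.051 + 0.54·0.15 = 0.02346 + 0.081 = 0.10446
P(F|B3) = 0.84·0.103 + 0.16·0.056 = 0.08652 + 0.00896 = 0.09548
By total probability over the outer partition,
P(F) = 0.49·0.08212 + 0.04·0.10446 + 0.47·0.09548
      = 0.0402388 + 0.0041784 + 0.0448756 = 0.0892928

0.0893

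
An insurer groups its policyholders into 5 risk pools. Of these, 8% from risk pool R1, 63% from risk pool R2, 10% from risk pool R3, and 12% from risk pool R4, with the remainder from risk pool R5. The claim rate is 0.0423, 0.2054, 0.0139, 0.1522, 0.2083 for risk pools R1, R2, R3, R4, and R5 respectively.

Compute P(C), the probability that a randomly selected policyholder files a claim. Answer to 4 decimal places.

P(R5) = 1 − (0.08 + 0.63 + 0.1 + 0.12) = 0.07.
Summing over the partition,
P(C) = P(C|R1)·P(R1) + P(C|R2)·P(R2) + P(C|R3)·P(R3) + P(C|R4)·P(R4) + P(C|R5)·P(R5)
      = 0.0423·0.08 + 0.2054·0.63 + 0.0139·0.1 + 0.1522·0.12 + 0.2083·0.07
      = 0.003384 + 0.129402 + 0.00139 + 0.018264 + 0.014581 = 0.167021

0.1670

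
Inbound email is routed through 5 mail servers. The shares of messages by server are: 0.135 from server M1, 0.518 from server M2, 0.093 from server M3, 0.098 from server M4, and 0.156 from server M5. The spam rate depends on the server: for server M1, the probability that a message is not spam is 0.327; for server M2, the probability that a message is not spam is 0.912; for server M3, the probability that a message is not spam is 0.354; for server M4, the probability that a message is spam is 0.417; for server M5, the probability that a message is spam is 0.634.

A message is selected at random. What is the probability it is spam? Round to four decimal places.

P(S) ≈ 0.3363

P(S|M1) = 1 − 0.327 = 0.673.
P(S|M2) = 1 − 0.912 = 0.088.
P(S|M3) = 1 − 0.354 = 0.646.
P(S) = P(S|M1)·P(M1) + P(S|M2)·P(M2) + P(S|M3)·P(M3) + P(S|M4)·P(M4) + P(S|M5)·P(M5)
      = 0.673·0.135 + 0.088·0.518 + 0.646·0.093 + 0.417·0.098 + 0.634·0.156
      = 0.090855 + 0.045584 + 0.060078 + 0.040866 + 0.098904 = 0.336287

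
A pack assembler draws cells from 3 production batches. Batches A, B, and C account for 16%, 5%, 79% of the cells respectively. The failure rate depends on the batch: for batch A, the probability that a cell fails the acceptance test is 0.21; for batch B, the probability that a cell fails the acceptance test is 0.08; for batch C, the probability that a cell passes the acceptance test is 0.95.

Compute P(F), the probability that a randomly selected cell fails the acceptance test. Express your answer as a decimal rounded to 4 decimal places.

P(F|C) = 1 − 0.95 = 0.05.
Summing over the partition,
P(F) = P(F|A)·P(A) + P(F|B)·P(B) + P(F|C)·P(C)
      = 0.21·0.16 + 0.08·0.05 + 0.05·0.79
      = 0.0336 + 0.004 + 0.0395 = 0.0771

P(F) ≈ 0.0771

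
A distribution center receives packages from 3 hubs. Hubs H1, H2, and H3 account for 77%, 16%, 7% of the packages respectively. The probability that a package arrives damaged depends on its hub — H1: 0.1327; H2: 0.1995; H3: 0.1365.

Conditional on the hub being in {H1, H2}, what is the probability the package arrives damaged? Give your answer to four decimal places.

0.1442

Let S = {H1, H2}.
P(S) = 0.77 + 0.16 = 0.93.
P(D ∩ S) = 0.1327·0.77 + 0.1995·0.16 = 0.102179 + 0.03192 = 0.134099.
P(D | S) = 0.134099 / 0.93 = 0.144192…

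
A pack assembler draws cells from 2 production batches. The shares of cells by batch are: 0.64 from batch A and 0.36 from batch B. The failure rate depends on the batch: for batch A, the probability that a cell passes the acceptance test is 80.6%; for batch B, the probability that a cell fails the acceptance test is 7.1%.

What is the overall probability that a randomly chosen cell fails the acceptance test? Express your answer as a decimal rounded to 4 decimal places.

P(F) ≈ 0.1497

P(F|A) = 1 − 0.806 = 0.194.
P(F) = P(F|A)·P(A) + P(F|B)·P(B)
      = 0.194·0.64 + 0.071·0.36
      = 0.12416 + 0.02556 = 0.14972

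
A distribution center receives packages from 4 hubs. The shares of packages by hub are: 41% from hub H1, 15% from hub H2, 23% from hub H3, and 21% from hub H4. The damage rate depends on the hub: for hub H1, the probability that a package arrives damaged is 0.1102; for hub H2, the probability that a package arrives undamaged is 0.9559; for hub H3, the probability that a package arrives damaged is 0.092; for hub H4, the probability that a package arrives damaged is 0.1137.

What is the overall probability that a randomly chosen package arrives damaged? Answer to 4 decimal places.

P(D|H2) = 1 − 0.9559 = 0.0441.
By the law of total probability,
P(D) = P(D|H1)·P(H1) + P(D|H2)·P(H2) + P(D|H3)·P(H3) + P(D|H4)·P(H4)
      = 0.1102·0.41 + 0.0441·0.15 + 0.092·0.23 + 0.1137·0.21
      = 0.045182 + 0.006615 + 0.02116 + 0.023877 = 0.096834

0.0968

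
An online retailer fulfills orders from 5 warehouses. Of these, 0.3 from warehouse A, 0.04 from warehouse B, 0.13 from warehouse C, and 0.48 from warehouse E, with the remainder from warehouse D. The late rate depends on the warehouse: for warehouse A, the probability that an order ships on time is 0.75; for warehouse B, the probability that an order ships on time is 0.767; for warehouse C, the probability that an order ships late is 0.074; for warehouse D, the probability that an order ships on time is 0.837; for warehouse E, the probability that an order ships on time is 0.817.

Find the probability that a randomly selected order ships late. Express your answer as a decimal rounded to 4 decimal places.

P(L) ≈ 0.1899

P(D) = 1 − (0.3 + 0.04 + 0.13 + 0.48) = 0.05.
P(L|A) = 1 − 0.75 = 0.25.
P(L|B) = 1 − 0.767 = 0.233.
P(L|D) = 1 − 0.837 = 0.163.
P(L|E) = 1 − 0.817 = 0.183.
By the law of total probability,
P(L) = P(L|A)·P(A) + P(L|B)·P(B) + P(L|C)·P(C) + P(L|D)·P(D) + P(L|E)·P(E)
      = 0.25·0.3 + 0.233·0.04 + 0.074·0.13 + 0.163·0.05 + 0.183·0.48
      = 0.075 + 0.00932 + 0.00962 + 0.00815 + 0.08784 = 0.18993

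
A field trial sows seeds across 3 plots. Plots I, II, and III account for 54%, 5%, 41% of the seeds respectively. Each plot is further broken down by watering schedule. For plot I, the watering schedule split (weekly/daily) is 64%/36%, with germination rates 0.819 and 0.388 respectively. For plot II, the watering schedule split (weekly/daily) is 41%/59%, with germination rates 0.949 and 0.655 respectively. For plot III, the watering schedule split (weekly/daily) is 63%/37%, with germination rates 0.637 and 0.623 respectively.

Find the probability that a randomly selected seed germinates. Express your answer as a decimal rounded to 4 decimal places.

P(G) ≈ 0.6563

P(G|I) = 0.64·0.819 + 0.36·0.388 = 0.52416 + 0.13968 = 0.66384
P(G|II) = 0.41·0.949 + 0.59·0.655 = 0.38909 + 0.38645 = 0.77554
P(G|III) = 0.63·0.637 + 0.37·0.623 = 0.40131 + 0.23051 = 0.63182
By total probability over the outer partition,
P(G) = 0.54·0.66384 + 0.05·0.77554 + 0.41·0.63182
      = 0.3584736 + 0.038777 + 0.2590462 = 0.6562968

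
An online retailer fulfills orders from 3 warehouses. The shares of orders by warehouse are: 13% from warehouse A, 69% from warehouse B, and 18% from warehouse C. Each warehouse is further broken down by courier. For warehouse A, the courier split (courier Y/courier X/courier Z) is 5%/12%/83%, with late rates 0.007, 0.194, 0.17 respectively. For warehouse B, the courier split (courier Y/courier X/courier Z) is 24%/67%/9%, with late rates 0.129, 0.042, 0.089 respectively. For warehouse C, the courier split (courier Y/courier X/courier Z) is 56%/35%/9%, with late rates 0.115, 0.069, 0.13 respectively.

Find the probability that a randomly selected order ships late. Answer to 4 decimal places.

P(L|A) = 0.05·0.007 + 0.12·0.194 + 0.83·0.17 = 0.00035 + 0.02328 + 0.1411 = 0.16473
P(L|B) = 0.24·0.129 + 0.67·0.042 + 0.09·0.089 = 0.03096 + 0.02814 + 0.00801 = 0.06711
P(L|C) = 0.56·0.115 + 0.35·0.069 + 0.09·0.13 = 0.0644 + 0.02415 + 0.0117 = 0.10025
By total probability over the outer partition,
P(L) = 0.13·0.16473 + 0.69·0.06711 + 0.18·0.10025
      = 0.0214149 + 0.0463059 + 0.018045 = 0.0857658

0.0858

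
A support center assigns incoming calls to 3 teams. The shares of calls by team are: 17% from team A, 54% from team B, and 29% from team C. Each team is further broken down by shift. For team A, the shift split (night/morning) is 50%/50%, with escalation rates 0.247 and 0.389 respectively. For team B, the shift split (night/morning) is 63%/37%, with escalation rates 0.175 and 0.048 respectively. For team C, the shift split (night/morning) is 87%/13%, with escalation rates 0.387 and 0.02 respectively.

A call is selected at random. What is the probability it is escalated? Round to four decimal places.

P(E|A) = 0.5·0.247 + 0.5·0.389 = 0.1235 + 0.1945 = 0.318
P(E|B) = 0.63·0.175 + 0.37·0.048 = 0.11025 + 0.01776 = 0.12801
P(E|C) = 0.87·0.387 + 0.13·0.02 = 0.33669 + 0.0026 = 0.33929
By total probability over the outer partition,
P(E) = 0.17·0.318 + 0.54·0.12801 + 0.29·0.33929
      = 0.05406 + 0.0691254 + 0.0983941 = 0.2215795

P(E) ≈ 0.2216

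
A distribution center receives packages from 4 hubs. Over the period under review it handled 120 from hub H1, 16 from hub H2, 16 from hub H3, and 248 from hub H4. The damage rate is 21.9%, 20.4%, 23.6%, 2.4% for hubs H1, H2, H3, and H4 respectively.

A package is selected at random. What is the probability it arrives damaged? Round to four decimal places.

Total: 120 + 16 + 16 + 248 = 400.
P(H1) = 120/400 = 0.3. P(H2) = 16/400 = 0.04. P(H3) = 16/400 = 0.04. P(H4) = 248/400 = 0.62.
P(D) = P(D|H1)·P(H1) + P(D|H2)·P(H2) + P(D|H3)·P(H3) + P(D|H4)·P(H4)
      = 0.219·0.3 + 0.204·0.04 + 0.236·0.04 + 0.024·0.62
      = 0.0657 + 0.00816 + 0.00944 + 0.01488 = 0.09818

P(D) ≈ 0.0982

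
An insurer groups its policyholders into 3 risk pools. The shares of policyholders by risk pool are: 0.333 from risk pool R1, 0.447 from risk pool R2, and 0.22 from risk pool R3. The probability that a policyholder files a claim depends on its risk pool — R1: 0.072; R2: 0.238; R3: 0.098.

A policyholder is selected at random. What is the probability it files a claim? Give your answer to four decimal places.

P(C) ≈ 0.1519

P(C) = P(C|R1)·P(R1) + P(C|R2)·P(R2) + P(C|R3)·P(R3)
      = 0.072·0.333 + 0.238·0.447 + 0.098·0.22
      = 0.023976 + 0.106386 + 0.02156 = 0.151922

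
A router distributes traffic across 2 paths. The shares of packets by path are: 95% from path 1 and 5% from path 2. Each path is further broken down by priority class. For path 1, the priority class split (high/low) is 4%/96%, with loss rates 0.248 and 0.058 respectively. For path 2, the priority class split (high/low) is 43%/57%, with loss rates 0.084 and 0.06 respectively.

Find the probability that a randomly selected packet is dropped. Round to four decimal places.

P(L|1) = 0.04·0.248 + 0.96·0.058 = 0.00992 + 0.05568 = 0.0656
P(L|2) = 0.43·0.084 + 0.57·0.06 = 0.03612 + 0.0342 = 0.07032
Then overall,
P(L) = 0.95·0.0656 + 0.05·0.07032
      = 0.06232 + 0.003516 = 0.065836

P(L) ≈ 0.0658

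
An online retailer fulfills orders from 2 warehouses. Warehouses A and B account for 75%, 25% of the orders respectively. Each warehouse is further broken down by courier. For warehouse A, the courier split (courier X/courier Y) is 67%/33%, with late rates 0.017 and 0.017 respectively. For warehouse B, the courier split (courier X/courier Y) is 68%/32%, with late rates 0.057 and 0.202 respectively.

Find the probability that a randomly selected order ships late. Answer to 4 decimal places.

P(L|A) = 0.67·0.017 + 0.33·0.017 = 0.01139 + 0.00561 = 0.017
P(L|B) = 0.68·0.057 + 0.32·0.202 = 0.03876 + 0.06464 = 0.1034
By total probability over the outer partition,
P(L) = 0.75·0.017 + 0.25·0.1034
      = 0.01275 + 0.02585 = 0.0386

P(L) ≈ 0.0386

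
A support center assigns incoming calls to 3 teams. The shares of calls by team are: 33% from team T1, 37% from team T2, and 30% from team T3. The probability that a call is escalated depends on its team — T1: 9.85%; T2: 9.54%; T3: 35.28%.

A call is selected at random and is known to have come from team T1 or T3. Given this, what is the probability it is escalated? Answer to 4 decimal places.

0.2196

Let S = {T1, T3}.
P(S) = 0.33 + 0.3 = 0.63.
P(E ∩ S) = 0.0985·0.33 + 0.3528·0.3 = 0.032505 + 0.10584 = 0.138345.
P(E | S) = 0.138345 / 0.63 = 0.219595…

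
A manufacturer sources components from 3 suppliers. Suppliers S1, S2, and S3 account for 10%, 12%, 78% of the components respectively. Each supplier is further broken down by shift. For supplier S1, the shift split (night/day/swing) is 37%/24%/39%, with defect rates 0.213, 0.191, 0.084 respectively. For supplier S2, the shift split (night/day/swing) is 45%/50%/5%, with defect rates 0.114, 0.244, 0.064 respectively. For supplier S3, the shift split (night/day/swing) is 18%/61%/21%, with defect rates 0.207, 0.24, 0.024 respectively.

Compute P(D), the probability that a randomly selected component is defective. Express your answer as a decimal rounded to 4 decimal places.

P(D) ≈ 0.1841

P(D|S1) = 0.37·0.213 + 0.24·0.191 + 0.39·0.084 = 0.07881 + 0.04584 + 0.03276 = 0.15741
P(D|S2) = 0.45·0.114 + 0.5·0.244 + 0.05·0.064 = 0.0513 + 0.122 + 0.0032 = 0.1765
P(D|S3) = 0.18·0.207 + 0.61·0.24 + 0.21·0.024 = 0.03726 + 0.1464 + 0.00504 = 0.1887
By total probability over the outer partition,
P(D) = 0.1·0.15741 + 0.12·0.1765 + 0.78·0.1887
      = 0.015741 + 0.02118 + 0.147186 = 0.184107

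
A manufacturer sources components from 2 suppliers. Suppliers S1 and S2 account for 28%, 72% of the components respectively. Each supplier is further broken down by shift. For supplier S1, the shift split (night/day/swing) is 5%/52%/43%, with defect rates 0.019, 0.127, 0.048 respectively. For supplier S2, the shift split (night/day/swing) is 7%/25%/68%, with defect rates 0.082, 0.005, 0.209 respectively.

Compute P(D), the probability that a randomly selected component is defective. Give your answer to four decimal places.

P(D) ≈ 0.1319

P(D|S1) = 0.05·0.019 + 0.52·0.127 + 0.43·0.048 = 0.00095 + 0.06604 + 0.02064 = 0.08763
P(D|S2) = 0.07·0.082 + 0.25·0.005 + 0.68·0.209 = 0.00574 + 0.00125 + 0.14212 = 0.14911
By total probability over the outer partition,
P(D) = 0.28·0.08763 + 0.72·0.14911
      = 0.0245364 + 0.1073592 = 0.1318956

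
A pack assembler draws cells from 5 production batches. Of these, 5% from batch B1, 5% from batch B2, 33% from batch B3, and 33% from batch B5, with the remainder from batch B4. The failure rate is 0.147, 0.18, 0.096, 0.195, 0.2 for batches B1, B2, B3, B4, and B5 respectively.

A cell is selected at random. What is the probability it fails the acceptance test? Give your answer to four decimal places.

P(B4) = 1 − (0.05 + 0.05 + 0.33 + 0.33) = 0.24.
Summing over the partition,
P(F) = P(F|B1)·P(B1) + P(F|B2)·P(B2) + P(F|B3)·P(B3) + P(F|B4)·P(B4) + P(F|B5)·P(B5)
      = 0.147·0.05 + 0.18·0.05 + 0.096·0.33 + 0.195·0.24 + 0.2·0.33
      = 0.00735 + 0.009 + 0.03168 + 0.0468 + 0.066 = 0.16083

0.1608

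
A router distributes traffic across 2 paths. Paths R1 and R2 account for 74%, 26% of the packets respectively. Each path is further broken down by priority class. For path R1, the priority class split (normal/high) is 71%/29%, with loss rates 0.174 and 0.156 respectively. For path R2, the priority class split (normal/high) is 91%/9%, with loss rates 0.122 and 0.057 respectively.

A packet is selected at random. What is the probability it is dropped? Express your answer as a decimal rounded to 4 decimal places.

P(L) ≈ 0.1551

P(L|R1) = 0.71·0.174 + 0.29·0.156 = 0.12354 + 0.04524 = 0.16878
P(L|R2) = 0.91·0.122 + 0.09·0.057 = 0.11102 + 0.00513 = 0.11615
By total probability over the outer partition,
P(L) = 0.74·0.16878 + 0.26·0.11615
      = 0.1248972 + 0.030199 = 0.1550962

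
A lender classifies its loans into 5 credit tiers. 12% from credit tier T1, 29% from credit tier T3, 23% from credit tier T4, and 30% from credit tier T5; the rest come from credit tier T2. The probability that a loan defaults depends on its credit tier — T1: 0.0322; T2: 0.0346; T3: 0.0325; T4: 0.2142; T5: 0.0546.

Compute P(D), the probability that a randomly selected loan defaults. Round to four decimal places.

P(T2) = 1 − (0.12 + 0.29 + 0.23 + 0.3) = 0.06.
P(D) = P(D|T1)·P(T1) + P(D|T2)·P(T2) + P(D|T3)·P(T3) + P(D|T4)·P(T4) + P(D|T5)·P(T5)
      = 0.0322·0.12 + 0.0346·0.06 + 0.0325·0.29 + 0.2142·0.23 + 0.0546·0.3
      = 0.003864 + 0.002076 + 0.009425 + 0.049266 + 0.01638 = 0.081011

P(D) ≈ 0.0810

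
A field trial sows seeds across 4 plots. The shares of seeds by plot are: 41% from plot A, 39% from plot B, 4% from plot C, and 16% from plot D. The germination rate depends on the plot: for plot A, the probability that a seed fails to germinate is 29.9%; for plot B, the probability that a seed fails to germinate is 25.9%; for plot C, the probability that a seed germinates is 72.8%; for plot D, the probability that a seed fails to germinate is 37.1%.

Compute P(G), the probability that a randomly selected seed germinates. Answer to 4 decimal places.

0.7062

P(G|A) = 1 − 0.299 = 0.701.
P(G|B) = 1 − 0.259 = 0.741.
P(G|D) = 1 − 0.371 = 0.629.
By the law of total probability,
P(G) = P(G|A)·P(A) + P(G|B)·P(B) + P(G|C)·P(C) + P(G|D)·P(D)
      = 0.701·0.41 + 0.741·0.39 + 0.728·0.04 + 0.629·0.16
      = 0.28741 + 0.28899 + 0.02912 + 0.10064 = 0.70616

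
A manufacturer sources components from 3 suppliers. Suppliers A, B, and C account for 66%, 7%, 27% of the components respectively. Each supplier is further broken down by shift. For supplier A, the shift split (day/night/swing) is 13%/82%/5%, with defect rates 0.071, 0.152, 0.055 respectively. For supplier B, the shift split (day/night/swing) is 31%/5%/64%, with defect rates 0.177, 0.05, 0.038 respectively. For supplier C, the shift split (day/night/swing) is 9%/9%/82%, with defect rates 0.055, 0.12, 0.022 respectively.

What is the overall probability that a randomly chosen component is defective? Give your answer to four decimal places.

P(D) ≈ 0.1050

P(D|A) = 0.13·0.071 + 0.82·0.152 + 0.05·0.055 = 0.00923 + 0.12464 + 0.00275 = 0.13662
P(D|B) = 0.31·0.177 + 0.05·0.05 + 0.64·0.038 = 0.05487 + 0.0025 + 0.02432 = 0.08169
P(D|C) = 0.09·0.055 + 0.09·0.12 + 0.82·0.022 = 0.00495 + 0.0108 + 0.01804 = 0.03379
By total probability over the outer partition,
P(D) = 0.66·0.13662 + 0.07·0.08169 + 0.27·0.03379
      = 0.0901692 + 0.0057183 + 0.0091233 = 0.1050108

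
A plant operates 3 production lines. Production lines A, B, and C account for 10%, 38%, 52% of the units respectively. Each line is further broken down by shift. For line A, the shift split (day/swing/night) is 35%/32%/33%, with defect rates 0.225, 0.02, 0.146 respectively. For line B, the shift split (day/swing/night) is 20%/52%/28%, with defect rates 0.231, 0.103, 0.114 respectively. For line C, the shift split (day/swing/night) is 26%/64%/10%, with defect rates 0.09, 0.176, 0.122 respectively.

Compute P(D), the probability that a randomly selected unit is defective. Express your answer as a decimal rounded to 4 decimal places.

0.1405

P(D|A) = 0.35·0.225 + 0.32·0.02 + 0.33·0.146 = 0.07875 + 0.0064 + 0.04818 = 0.13333
P(D|B) = 0.2·0.231 + 0.52·0.103 + 0.28·0.114 = 0.0462 + 0.05356 + 0.03192 = 0.13168
P(D|C) = 0.26·0.09 + 0.64·0.176 + 0.1·0.122 = 0.0234 + 0.11264 + 0.0122 = 0.14824
By total probability over the outer partition,
P(D) = 0.1·0.13333 + 0.38·0.13168 + 0.52·0.14824
      = 0.013333 + 0.0500384 + 0.0770848 = 0.1404562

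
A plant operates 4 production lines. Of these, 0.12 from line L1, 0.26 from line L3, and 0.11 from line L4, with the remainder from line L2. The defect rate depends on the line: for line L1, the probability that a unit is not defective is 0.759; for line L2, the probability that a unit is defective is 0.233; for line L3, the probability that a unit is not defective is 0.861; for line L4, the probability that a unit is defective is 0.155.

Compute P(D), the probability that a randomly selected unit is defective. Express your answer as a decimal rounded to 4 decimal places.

P(L2) = 1 − (0.12 + 0.26 + 0.11) = 0.51.
P(D|L1) = 1 − 0.759 = 0.241.
P(D|L3) = 1 − 0.861 = 0.139.
By the law of total probability,
P(D) = P(D|L1)·P(L1) + P(D|L2)·P(L2) + P(D|L3)·P(L3) + P(D|L4)·P(L4)
      = 0.241·0.12 + 0.233·0.51 + 0.139·0.26 + 0.155·0.11
      = 0.02892 + 0.11883 + 0.03614 + 0.01705 = 0.20094

P(D) ≈ 0.2009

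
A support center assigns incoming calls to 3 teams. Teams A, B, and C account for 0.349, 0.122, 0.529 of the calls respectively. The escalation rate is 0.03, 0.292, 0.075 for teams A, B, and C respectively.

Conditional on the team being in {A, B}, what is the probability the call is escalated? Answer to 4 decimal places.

Let S = {A, B}.
P(S) = 0.349 + 0.122 = 0.471.
P(E ∩ S) = 0.03·0.349 + 0.292·0.122 = 0.01047 + 0.035624 = 0.046094.
P(E | S) = 0.046094 / 0.471 = 0.097864…

0.0979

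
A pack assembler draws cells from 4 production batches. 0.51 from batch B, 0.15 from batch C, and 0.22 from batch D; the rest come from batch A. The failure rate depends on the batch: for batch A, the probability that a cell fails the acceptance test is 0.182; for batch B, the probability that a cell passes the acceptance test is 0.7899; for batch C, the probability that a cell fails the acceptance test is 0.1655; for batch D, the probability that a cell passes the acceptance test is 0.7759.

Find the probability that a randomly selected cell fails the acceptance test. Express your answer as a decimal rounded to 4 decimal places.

P(F) ≈ 0.2031

P(A) = 1 − (0.51 + 0.15 + 0.22) = 0.12.
P(F|B) = 1 − 0.7899 = 0.2101.
P(F|D) = 1 − 0.7759 = 0.2241.
P(F) = P(F|A)·P(A) + P(F|B)·P(B) + P(F|C)·P(C) + P(F|D)·P(D)
      = 0.182·0.12 + 0.2101·0.51 + 0.1655·0.15 + 0.2241·0.22
      = 0.02184 + 0.107151 + 0.024825 + 0.049302 = 0.203118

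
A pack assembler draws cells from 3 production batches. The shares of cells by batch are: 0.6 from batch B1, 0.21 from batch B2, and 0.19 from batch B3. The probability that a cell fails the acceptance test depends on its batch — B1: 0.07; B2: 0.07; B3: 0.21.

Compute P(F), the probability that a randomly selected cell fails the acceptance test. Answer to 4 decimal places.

0.0966

P(F) = P(F|B1)·P(B1) + P(F|B2)·P(B2) + P(F|B3)·P(B3)
      = 0.07·0.6 + 0.07·0.21 + 0.21·0.19
      = 0.042 + 0.0147 + 0.0399 = 0.0966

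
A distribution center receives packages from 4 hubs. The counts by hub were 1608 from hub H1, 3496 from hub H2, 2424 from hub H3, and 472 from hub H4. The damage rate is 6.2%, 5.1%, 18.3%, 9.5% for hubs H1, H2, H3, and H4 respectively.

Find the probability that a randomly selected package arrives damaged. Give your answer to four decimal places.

P(D) ≈ 0.0958

Total: 1608 + 3496 + 2424 + 472 = 8000.
P(H1) = 1608/8000 = 0.201. P(H2) = 3496/8000 = 0.437. P(H3) = 2424/8000 = 0.303. P(H4) = 472/8000 = 0.059.
By the law of total probability,
P(D) = P(D|H1)·P(H1) + P(D|H2)·P(H2) + P(D|H3)·P(H3) + P(D|H4)·P(H4)
      = 0.062·0.201 + 0.051·0.437 + 0.183·0.303 + 0.095·0.059
      = 0.012462 + 0.022287 + 0.055449 + 0.005605 = 0.095803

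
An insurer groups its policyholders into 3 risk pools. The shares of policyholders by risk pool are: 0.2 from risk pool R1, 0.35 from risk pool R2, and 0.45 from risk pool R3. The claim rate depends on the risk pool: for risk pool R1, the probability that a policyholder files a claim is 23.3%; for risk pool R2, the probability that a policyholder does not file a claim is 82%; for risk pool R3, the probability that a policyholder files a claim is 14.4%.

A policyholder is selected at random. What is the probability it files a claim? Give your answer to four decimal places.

P(C) ≈ 0.1744

P(C|R2) = 1 − 0.82 = 0.18.
Summing over the partition,
P(C) = P(C|R1)·P(R1) + P(C|R2)·P(R2) + P(C|R3)·P(R3)
      = 0.233·0.2 + 0.18·0.35 + 0.144·0.45
      = 0.0466 + 0.063 + 0.0648 = 0.1744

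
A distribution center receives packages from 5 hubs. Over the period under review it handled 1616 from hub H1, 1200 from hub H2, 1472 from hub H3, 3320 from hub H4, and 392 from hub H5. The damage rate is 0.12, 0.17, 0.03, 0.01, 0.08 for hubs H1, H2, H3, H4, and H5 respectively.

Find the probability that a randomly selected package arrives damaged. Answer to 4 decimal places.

P(D) ≈ 0.0633

Total: 1616 + 1200 + 1472 + 3320 + 392 = 8000.
P(H1) = 1616/8000 = 0.202. P(H2) = 1200/8000 = 0.15. P(H3) = 1472/8000 = 0.184. P(H4) = 3320/8000 = 0.415. P(H5) = 392/8000 = 0.049.
By the law of total probability,
P(D) = P(D|H1)·P(H1) + P(D|H2)·P(H2) + P(D|H3)·P(H3) + P(D|H4)·P(H4) + P(D|H5)·P(H5)
      = 0.12·0.202 + 0.17·0.15 + 0.03·0.184 + 0.01·0.415 + 0.08·0.049
      = 0.02424 + 0.0255 + 0.00552 + 0.00415 + 0.00392 = 0.06333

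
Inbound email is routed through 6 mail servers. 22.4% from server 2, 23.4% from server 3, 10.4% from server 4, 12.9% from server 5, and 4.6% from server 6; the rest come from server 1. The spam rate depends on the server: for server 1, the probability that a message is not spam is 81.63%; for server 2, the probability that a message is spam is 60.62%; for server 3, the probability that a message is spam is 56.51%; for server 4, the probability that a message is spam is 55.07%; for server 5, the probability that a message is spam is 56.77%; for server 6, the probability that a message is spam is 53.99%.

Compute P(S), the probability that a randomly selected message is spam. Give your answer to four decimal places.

P(1) = 1 − (0.224 + 0.234 + 0.104 + 0.129 + 0.046) = 0.263.
P(S|1) = 1 − 0.8163 = 0.1837.
P(S) = P(S|1)·P(1) + P(S|2)·P(2) + P(S|3)·P(3) + P(S|4)·P(4) + P(S|5)·P(5) + P(S|6)·P(6)
      = 0.1837·0.263 + 0.6062·0.224 + 0.5651·0.234 + 0.5507·0.104 + 0.5677·0.129 + 0.5399·0.046
      = 0.0483131 + 0.1357888 + 0.1322334 + 0.0572728 + 0.0732333 + 0.0248354 = 0.4716768

0.4717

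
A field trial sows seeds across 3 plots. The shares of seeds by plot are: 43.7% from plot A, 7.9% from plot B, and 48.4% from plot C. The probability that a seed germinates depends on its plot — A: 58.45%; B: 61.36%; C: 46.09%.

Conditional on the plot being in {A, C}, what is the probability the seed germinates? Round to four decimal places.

Let S = {A, C}.
P(S) = 0.437 + 0.484 = 0.921.
P(G ∩ S) = 0.5845·0.437 + 0.4609·0.484 = 0.2554265 + 0.2230756 = 0.4785021.
P(G | S) = 0.4785021 / 0.921 = 0.519546…

0.5195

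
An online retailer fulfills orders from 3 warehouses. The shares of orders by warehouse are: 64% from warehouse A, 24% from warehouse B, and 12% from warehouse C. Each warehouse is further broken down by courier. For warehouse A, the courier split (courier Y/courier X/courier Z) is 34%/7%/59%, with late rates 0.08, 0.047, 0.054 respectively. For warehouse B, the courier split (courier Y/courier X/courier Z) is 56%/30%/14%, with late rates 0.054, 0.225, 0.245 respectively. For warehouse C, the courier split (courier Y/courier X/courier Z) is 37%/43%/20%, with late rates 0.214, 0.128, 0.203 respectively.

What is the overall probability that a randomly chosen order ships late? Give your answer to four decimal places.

0.0926

P(L|A) = 0.34·0.08 + 0.07·0.047 + 0.59·0.054 = 0.0272 + 0.00329 + 0.03186 = 0.06235
P(L|B) = 0.56·0.054 + 0.3·0.225 + 0.14·0.245 = 0.03024 + 0.0675 + 0.0343 = 0.13204
P(L|C) = 0.37·0.214 + 0.43·0.128 + 0.2·0.203 = 0.07918 + 0.05504 + 0.0406 = 0.17482
Then overall,
P(L) = 0.64·0.06235 + 0.24·0.13204 + 0.12·0.17482
      = 0.039904 + 0.0316896 + 0.0209784 = 0.092572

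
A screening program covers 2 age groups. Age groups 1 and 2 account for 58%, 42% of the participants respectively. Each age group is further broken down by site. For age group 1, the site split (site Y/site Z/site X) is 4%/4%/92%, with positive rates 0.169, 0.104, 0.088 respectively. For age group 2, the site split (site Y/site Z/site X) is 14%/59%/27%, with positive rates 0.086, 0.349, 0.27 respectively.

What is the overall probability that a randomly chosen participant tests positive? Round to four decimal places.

0.1754

P(T|1) = 0.04·0.169 + 0.04·0.104 + 0.92·0.088 = 0.00676 + 0.00416 + 0.08096 = 0.09188
P(T|2) = 0.14·0.086 + 0.59·0.349 + 0.27·0.27 = 0.01204 + 0.20591 + 0.0729 = 0.29085
By total probability over the outer partition,
P(T) = 0.58·0.09188 + 0.42·0.29085
      = 0.0532904 + 0.122157 = 0.1754474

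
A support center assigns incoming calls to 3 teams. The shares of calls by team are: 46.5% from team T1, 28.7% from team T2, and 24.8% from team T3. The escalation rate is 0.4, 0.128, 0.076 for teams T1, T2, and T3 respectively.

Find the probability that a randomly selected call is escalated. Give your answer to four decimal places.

P(E) ≈ 0.2416

P(E) = P(E|T1)·P(T1) + P(E|T2)·P(T2) + P(E|T3)·P(T3)
      = 0.4·0.465 + 0.128·0.287 + 0.076·0.248
      = 0.186 + 0.036736 + 0.018848 = 0.241584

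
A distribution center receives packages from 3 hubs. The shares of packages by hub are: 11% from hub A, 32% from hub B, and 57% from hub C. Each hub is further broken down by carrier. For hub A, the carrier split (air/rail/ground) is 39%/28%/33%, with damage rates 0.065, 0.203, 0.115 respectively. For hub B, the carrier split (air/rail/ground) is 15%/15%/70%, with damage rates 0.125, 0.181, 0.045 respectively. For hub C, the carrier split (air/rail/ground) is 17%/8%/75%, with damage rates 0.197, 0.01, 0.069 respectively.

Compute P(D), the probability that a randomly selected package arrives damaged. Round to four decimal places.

P(D|A) = 0.39·0.065 + 0.28·0.203 + 0.33·0.115 = 0.02535 + 0.05684 + 0.03795 = 0.12014
P(D|B) = 0.15·0.125 + 0.15·0.181 + 0.7·0.045 = 0.01875 + 0.02715 + 0.0315 = 0.0774
P(D|C) = 0.17·0.197 + 0.08·0.01 + 0.75·0.069 = 0.03349 + 0.0008 + 0.05175 = 0.08604
Then overall,
P(D) = 0.11·0.12014 + 0.32·0.0774 + 0.57·0.08604
      = 0.0132154 + 0.024768 + 0.0490428 = 0.0870262

P(D) ≈ 0.0870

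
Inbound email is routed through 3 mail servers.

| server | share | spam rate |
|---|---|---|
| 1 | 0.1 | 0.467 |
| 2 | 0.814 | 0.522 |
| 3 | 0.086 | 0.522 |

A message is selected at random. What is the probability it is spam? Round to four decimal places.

By the law of total probability,
P(S) = P(S|1)·P(1) + P(S|2)·P(2) + P(S|3)·P(3)
      = 0.467·0.1 + 0.522·0.814 + 0.522·0.086
      = 0.0467 + 0.424908 + 0.044892 = 0.5165

P(S) ≈ 0.5165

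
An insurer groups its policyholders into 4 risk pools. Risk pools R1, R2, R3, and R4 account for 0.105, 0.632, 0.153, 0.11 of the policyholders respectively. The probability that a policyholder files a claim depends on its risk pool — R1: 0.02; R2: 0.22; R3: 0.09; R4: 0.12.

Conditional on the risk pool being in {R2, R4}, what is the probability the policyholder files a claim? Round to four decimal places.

Let S = {R2, R4}.
P(S) = 0.632 + 0.11 = 0.742.
P(C ∩ S) = 0.22·0.632 + 0.12·0.11 = 0.13904 + 0.0132 = 0.15224.
P(C | S) = 0.15224 / 0.742 = 0.205175…

0.2052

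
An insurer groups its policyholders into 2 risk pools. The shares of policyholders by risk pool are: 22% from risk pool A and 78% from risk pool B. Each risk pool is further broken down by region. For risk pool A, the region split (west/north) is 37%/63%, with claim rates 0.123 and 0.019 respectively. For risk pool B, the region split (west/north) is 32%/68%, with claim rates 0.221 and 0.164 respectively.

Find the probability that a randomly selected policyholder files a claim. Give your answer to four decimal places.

P(C) ≈ 0.1548

P(C|A) = 0.37·0.123 + 0.63·0.019 = 0.04551 + 0.01197 = 0.05748
P(C|B) = 0.32·0.221 + 0.68·0.164 = 0.07072 + 0.11152 = 0.18224
By total probability over the outer partition,
P(C) = 0.22·0.05748 + 0.78·0.18224
      = 0.0126456 + 0.1421472 = 0.1547928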